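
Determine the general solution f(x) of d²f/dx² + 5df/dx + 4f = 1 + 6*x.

f = -13/8 + 3*x/2 + C1*exp(-4*x) + C2*exp(-x)

Characteristic equation r² + 5r + 4 = 0 factors as (r + 4)(r + 1) = 0, so r = -4, -1.
Hence f_h = C1*exp(-4*x) + C2*exp(-x).
For the particular solution try f_p = A0 + A1*x. Substituting and matching coefficients of each power of x gives A0 = -13/8, A1 = 3/2, so f_p = -13/8 + 3*x/2.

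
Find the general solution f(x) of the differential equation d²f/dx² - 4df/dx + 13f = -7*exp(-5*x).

Characteristic equation r² - 4r + 13 = 0 has discriminant (-4)² - 4·(13) = -36 < 0, so r = 2 ± 3i.
Hence f_h = C1*cos(3*x)*exp(2*x) + C2*exp(2*x)*sin(3*x).
Try f_p = A*exp(-5*x). Substituting into the equation and dividing by exp(-5*x) gives A = -7/58, so f_p = -7*exp(-5*x)/58.

f = -7*exp(-5*x)/58 + C1*cos(3*x)*exp(2*x) + C2*exp(2*x)*sin(3*x)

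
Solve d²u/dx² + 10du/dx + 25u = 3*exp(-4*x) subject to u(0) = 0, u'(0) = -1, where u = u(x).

u = -3*exp(-5*x) + 3*exp(-4*x) - 4*x*exp(-5*x)

Characteristic equation r² + 10r + 25 = 0 has discriminant (10)² - 4·(25) = 0, so r = -5 is a repeated root.
Hence u_h = (C1 + C2*x)*exp(-5*x).
Try u_p = A*exp(-4*x). Substituting into the equation and dividing by exp(-4*x) gives A = 3, so u_p = 3*exp(-4*x).
General solution: u = 3*exp(-4*x) + C1*exp(-5*x) + C2*x*exp(-5*x).
Apply the initial conditions: u(0) = 3 + C1 = 0 and u'(0) = -12 + C2 - 5*C1 = -1. Solving gives C1 = -3, C2 = -4.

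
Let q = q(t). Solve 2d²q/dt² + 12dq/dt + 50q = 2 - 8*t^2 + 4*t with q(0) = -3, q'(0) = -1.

q = 237/15625 - 4*t**2/25 + 98*t/625 - 159411*exp(-3*t)*sin(4*t)/62500 - 47112*cos(4*t)*exp(-3*t)/15625

Divide through by 2: q'' + 6q' + 25q = 1 - 4*t^2 + 2*t.
Characteristic equation r² + 6r + 25 = 0 has discriminant (6)² - 4·(25) = -64 < 0, so r = -3 ± 4i.
Hence q_h = C1*cos(4*t)*exp(-3*t) + C2*exp(-3*t)*sin(4*t).
For the particular solution try q_p = A0 + A1*t + A2*t^2. Substituting and matching coefficients of each power of t gives A0 = 237/15625, A1 = 98/625, A2 = -4/25, so q_p = 237/15625 - 4*t^2/25 + 98*t/625.
General solution: q = 237/15625 - 4*t^2/25 + 98*t/625 + C1*cos(4*t)*exp(-3*t) + C2*exp(-3*t)*sin(4*t).
Apply the initial conditions: q(0) = 237/15625 + C1 = -3 and q'(0) = 98/625 - 3*C1 + 4*C2 = -1. Solving gives C1 = -47112/15625, C2 = -159411/62500.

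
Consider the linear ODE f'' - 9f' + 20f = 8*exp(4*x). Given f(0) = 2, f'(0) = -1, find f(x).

f = -exp(5*x) + 3*exp(4*x) - 8*x*exp(4*x)

Characteristic equation r² - 9r + 20 = 0 factors as (r - 5)(r - 4) = 0, so r = 5, 4.
Hence f_h = C1*exp(5*x) + C2*exp(4*x).
Since exp(4*x) solves the homogeneous equation (r = 4 is a root of multiplicity 1), multiply the trial by x. Try f_p = A*x*exp(4*x). Substituting into the equation and dividing by exp(4*x) gives A = -8, so f_p = -8*x*exp(4*x).
General solution: f = C1*exp(5*x) + C2*exp(4*x) - 8*x*exp(4*x).
Apply the initial conditions: f(0) = C1 + C2 = 2 and f'(0) = -8 + 4*C2 + 5*C1 = -1. Solving gives C1 = -1, C2 = 3.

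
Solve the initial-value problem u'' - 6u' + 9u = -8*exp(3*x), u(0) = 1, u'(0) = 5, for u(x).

u = -4*x**2*exp(3*x) + 2*x*exp(3*x) + exp(3*x)

Characteristic equation r² - 6r + 9 = 0 has discriminant (-6)² - 4·(9) = 0, so r = 3 is a repeated root.
Hence u_h = (C1 + C2*x)*exp(3*x).
Since exp(3*x) solves the homogeneous equation (r = 3 is a root of multiplicity 2), multiply the trial by x^2. Try u_p = A*x^2*exp(3*x). Substituting into the equation and dividing by exp(3*x) gives A = -4, so u_p = -4*x^2*exp(3*x).
General solution: u = C1*exp(3*x) - 4*x^2*exp(3*x) + C2*x*exp(3*x).
Apply the initial conditions: u(0) = C1 = 1 and u'(0) = C2 + 3*C1 = 5. Solving gives C1 = 1, C2 = 2.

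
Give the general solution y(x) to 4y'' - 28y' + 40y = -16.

y = -2/5 + C1*exp(5*x) + C2*exp(2*x)

Divide through by 4: y'' - 7y' + 10y = -4.
Characteristic equation r² - 7r + 10 = 0 factors as (r - 5)(r - 2) = 0, so r = 5, 2.
Hence y_h = C1*exp(5*x) + C2*exp(2*x).
For the particular solution try y_p = A0. Substituting and matching coefficients of each power of x gives A0 = -2/5, so y_p = -2/5.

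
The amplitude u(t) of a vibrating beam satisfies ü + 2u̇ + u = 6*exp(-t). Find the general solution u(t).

u = C1*exp(-t) + 3*t**2*exp(-t) + C2*t*exp(-t)

Characteristic equation r² + 2r + 1 = 0 has discriminant (2)² - 4·(1) = 0, so r = -1 is a repeated root.
Hence u_h = (C1 + C2*t)*exp(-t).
Since exp(-t) solves the homogeneous equation (r = -1 is a root of multiplicity 2), multiply the trial by t^2. Try u_p = A*t^2*exp(-t). Substituting into the equation and dividing by exp(-t) gives A = 3, so u_p = 3*t^2*exp(-t).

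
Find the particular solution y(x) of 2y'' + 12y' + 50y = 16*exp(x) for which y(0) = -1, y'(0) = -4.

Divide through by 2: y'' + 6y' + 25y = 8*exp(x).
Characteristic equation r² + 6r + 25 = 0 has discriminant (6)² - 4·(25) = -64 < 0, so r = -3 ± 4i.
Hence y_h = C1*cos(4*x)*exp(-3*x) + C2*exp(-3*x)*sin(4*x).
Try y_p = A*exp(x). Substituting into the equation and dividing by exp(x) gives A = 1/4, so y_p = exp(x)/4.
General solution: y = exp(x)/4 + C1*cos(4*x)*exp(-3*x) + C2*exp(-3*x)*sin(4*x).
Apply the initial conditions: y(0) = 1/4 + C1 = -1 and y'(0) = 1/4 - 3*C1 + 4*C2 = -4. Solving gives C1 = -5/4, C2 = -2.

y = exp(x)/4 - 2*exp(-3*x)*sin(4*x) - 5*cos(4*x)*exp(-3*x)/4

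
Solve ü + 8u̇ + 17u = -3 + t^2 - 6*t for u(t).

u = 43/4913 - 118*t/289 + t**2/17 + C1*cos(t)*exp(-4*t) + C2*exp(-4*t)*sin(t)

Characteristic equation r² + 8r + 17 = 0 has discriminant (8)² - 4·(17) = -4 < 0, so r = -4 ± i.
Hence u_h = C1*cos(t)*exp(-4*t) + C2*exp(-4*t)*sin(t).
For the particular solution try u_p = A0 + A1*t + A2*t^2. Substituting and matching coefficients of each power of t gives A0 = 43/4913, A1 = -118/289, A2 = 1/17, so u_p = 43/4913 - 118*t/289 + t^2/17.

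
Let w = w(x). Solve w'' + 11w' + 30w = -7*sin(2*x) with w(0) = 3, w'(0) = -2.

w = -253*exp(-6*x)/20 - 91*sin(2*x)/580 + 77*cos(2*x)/580 + 450*exp(-5*x)/29

Characteristic equation r² + 11r + 30 = 0 factors as (r + 5)(r + 6) = 0, so r = -5, -6.
Hence w_h = C1*exp(-5*x) + C2*exp(-6*x).
Try w_p = A*cos(2*x) + B*sin(2*x). Substituting and equating the coefficients of cos(2x) and sin(2x) gives A = 77/580, B = -91/580, so w_p = -91*sin(2*x)/580 + 77*cos(2*x)/580.
General solution: w = -91*sin(2*x)/580 + 77*cos(2*x)/580 + C1*exp(-5*x) + C2*exp(-6*x).
Apply the initial conditions: w(0) = 77/580 + C1 + C2 = 3 and w'(0) = -91/290 - 6*C2 - 5*C1 = -2. Solving gives C1 = 450/29, C2 = -253/20.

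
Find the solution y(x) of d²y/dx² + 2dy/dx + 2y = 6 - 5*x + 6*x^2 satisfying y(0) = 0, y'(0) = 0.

Characteristic equation r² + 2r + 2 = 0 has discriminant (2)² - 4·(2) = -4 < 0, so r = -1 ± i.
Hence y_h = C1*cos(x)*exp(-x) + C2*exp(-x)*sin(x).
For the particular solution try y_p = A0 + A1*x + A2*x^2. Substituting and matching coefficients of each power of x gives A0 = 17/2, A1 = -17/2, A2 = 3, so y_p = 17/2 + 3*x^2 - 17*x/2.
General solution: y = 17/2 + 3*x^2 - 17*x/2 + C1*cos(x)*exp(-x) + C2*exp(-x)*sin(x).
Apply the initial conditions: y(0) = 17/2 + C1 = 0 and y'(0) = -17/2 + C2 - C1 = 0. Solving gives C1 = -17/2, C2 = 0.

y = 17/2 + 3*x**2 - 17*x/2 - 17*cos(x)*exp(-x)/2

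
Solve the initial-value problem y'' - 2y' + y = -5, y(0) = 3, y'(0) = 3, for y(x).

y = -5 + 8*exp(x) - 5*x*exp(x)

Characteristic equation r² - 2r + 1 = 0 has discriminant (-2)² - 4·(1) = 0, so r = 1 is a repeated root.
Hence y_h = (C1 + C2*x)*exp(x).
For the particular solution try y_p = A0. Substituting and matching coefficients of each power of x gives A0 = -5, so y_p = -5.
General solution: y = -5 + C1*exp(x) + C2*x*exp(x).
Apply the initial conditions: y(0) = -5 + C1 = 3 and y'(0) = C1 + C2 = 3. Solving gives C1 = 8, C2 = -5.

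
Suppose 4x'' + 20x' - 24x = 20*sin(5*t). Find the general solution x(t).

Divide through by 4: x'' + 5x' - 6x = 5*sin(5*t).
Characteristic equation r² + 5r - 6 = 0 factors as (r - 1)(r + 6) = 0, so r = 1, -6.
Hence x_h = C1*exp(t) + C2*exp(-6*t).
Try x_p = A*cos(5*t) + B*sin(5*t). Substituting and equating the coefficients of cos(5t) and sin(5t) gives A = -125/1586, B = -155/1586, so x_p = -155*sin(5*t)/1586 - 125*cos(5*t)/1586.

x = -155*sin(5*t)/1586 - 125*cos(5*t)/1586 + C1*exp(t) + C2*exp(-6*t)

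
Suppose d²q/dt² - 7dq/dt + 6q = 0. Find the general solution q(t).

q = C1*exp(6*t) + C2*exp(t)

Characteristic equation r² - 7r + 6 = 0 factors as (r - 6)(r - 1) = 0, so r = 6, 1.
Hence q_h = C1*exp(6*t) + C2*exp(t).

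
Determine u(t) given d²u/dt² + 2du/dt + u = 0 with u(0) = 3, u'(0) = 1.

u = 3*exp(-t) + 4*t*exp(-t)

Characteristic equation r² + 2r + 1 = 0 has discriminant (2)² - 4·(1) = 0, so r = -1 is a repeated root.
Hence u_h = (C1 + C2*t)*exp(-t).
Apply the initial conditions: u(0) = C1 = 3 and u'(0) = C2 - C1 = 1. Solving gives C1 = 3, C2 = 4.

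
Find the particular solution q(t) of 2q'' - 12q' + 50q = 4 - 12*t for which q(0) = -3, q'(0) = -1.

q = 14/625 - 6*t/25 - 1889*cos(4*t)*exp(3*t)/625 + 1298*exp(3*t)*sin(4*t)/625

Divide through by 2: q'' - 6q' + 25q = 2 - 6*t.
Characteristic equation r² - 6r + 25 = 0 has discriminant (-6)² - 4·(25) = -64 < 0, so r = 3 ± 4i.
Hence q_h = C1*cos(4*t)*exp(3*t) + C2*exp(3*t)*sin(4*t).
For the particular solution try q_p = A0 + A1*t. Substituting and matching coefficients of each power of t gives A0 = 14/625, A1 = -6/25, so q_p = 14/625 - 6*t/25.
General solution: q = 14/625 - 6*t/25 + C1*cos(4*t)*exp(3*t) + C2*exp(3*t)*sin(4*t).
Apply the initial conditions: q(0) = 14/625 + C1 = -3 and q'(0) = -6/25 + 3*C1 + 4*C2 = -1. Solving gives C1 = -1889/625, C2 = 1298/625.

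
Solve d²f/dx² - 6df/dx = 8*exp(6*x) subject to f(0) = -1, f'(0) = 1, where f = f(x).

f = -17/18 - exp(6*x)/18 + 4*x*exp(6*x)/3

Characteristic equation r² - 6r = 0 factors as (r - 6)r = 0, so r = 6, 0.
Hence f_h = C1*exp(6*x) + C2.
Since exp(6*x) solves the homogeneous equation (r = 6 is a root of multiplicity 1), multiply the trial by x. Try f_p = A*x*exp(6*x). Substituting into the equation and dividing by exp(6*x) gives A = 4/3, so f_p = 4*x*exp(6*x)/3.
General solution: f = C2 + C1*exp(6*x) + 4*x*exp(6*x)/3.
Apply the initial conditions: f(0) = C1 + C2 = -1 and f'(0) = 4/3 + 6*C1 = 1. Solving gives C1 = -1/18, C2 = -17/18.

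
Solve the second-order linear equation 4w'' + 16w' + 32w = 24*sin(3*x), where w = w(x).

w = -72*cos(3*x)/145 - 6*sin(3*x)/145 + C1*cos(2*x)*exp(-2*x) + C2*exp(-2*x)*sin(2*x)

Divide through by 4: w'' + 4w' + 8w = 6*sin(3*x).
Characteristic equation r² + 4r + 8 = 0 has discriminant (4)² - 4·(8) = -16 < 0, so r = -2 ± 2i.
Hence w_h = C1*cos(2*x)*exp(-2*x) + C2*exp(-2*x)*sin(2*x).
Try w_p = A*cos(3*x) + B*sin(3*x). Substituting and equating the coefficients of cos(3x) and sin(3x) gives A = -72/145, B = -6/145, so w_p = -72*cos(3*x)/145 - 6*sin(3*x)/145.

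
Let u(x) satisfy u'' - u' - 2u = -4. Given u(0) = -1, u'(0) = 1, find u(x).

Characteristic equation r² - r - 2 = 0 factors as (r - 2)(r + 1) = 0, so r = 2, -1.
Hence u_h = C1*exp(2*x) + C2*exp(-x).
For the particular solution try u_p = A0. Substituting and matching coefficients of each power of x gives A0 = 2, so u_p = 2.
General solution: u = 2 + C1*exp(2*x) + C2*exp(-x).
Apply the initial conditions: u(0) = 2 + C1 + C2 = -1 and u'(0) = -C2 + 2*C1 = 1. Solving gives C1 = -2/3, C2 = -7/3.

u = 2 - 7*exp(-x)/3 - 2*exp(2*x)/3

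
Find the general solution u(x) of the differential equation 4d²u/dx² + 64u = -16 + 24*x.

u = -1/4 + 3*x/8 + C1*cos(4*x) + C2*sin(4*x)

Divide through by 4: u'' + 16u = -4 + 6*x.
Characteristic equation r² + 16 = 0 has discriminant (0)² - 4·(16) = -64 < 0, so r = ± 4i.
Hence u_h = C1*cos(4*x) + C2*sin(4*x).
For the particular solution try u_p = A0 + A1*x. Substituting and matching coefficients of each power of x gives A0 = -1/4, A1 = 3/8, so u_p = -1/4 + 3*x/8.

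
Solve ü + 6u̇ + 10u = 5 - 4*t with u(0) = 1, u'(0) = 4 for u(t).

u = 37/50 - 2*t/5 + 13*cos(t)*exp(-3*t)/50 + 259*exp(-3*t)*sin(t)/50

Characteristic equation r² + 6r + 10 = 0 has discriminant (6)² - 4·(10) = -4 < 0, so r = -3 ± i.
Hence u_h = C1*cos(t)*exp(-3*t) + C2*exp(-3*t)*sin(t).
For the particular solution try u_p = A0 + A1*t. Substituting and matching coefficients of each power of t gives A0 = 37/50, A1 = -2/5, so u_p = 37/50 - 2*t/5.
General solution: u = 37/50 - 2*t/5 + C1*cos(t)*exp(-3*t) + C2*exp(-3*t)*sin(t).
Apply the initial conditions: u(0) = 37/50 + C1 = 1 and u'(0) = -2/5 + C2 - 3*C1 = 4. Solving gives C1 = 13/50, C2 = 259/50.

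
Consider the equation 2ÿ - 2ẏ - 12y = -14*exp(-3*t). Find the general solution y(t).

Divide through by 2: y'' - y' - 6y = -7*exp(-3*t).
Characteristic equation r² - r - 6 = 0 factors as (r - 3)(r + 2) = 0, so r = 3, -2.
Hence y_h = C1*exp(3*t) + C2*exp(-2*t).
Try y_p = A*exp(-3*t). Substituting into the equation and dividing by exp(-3*t) gives A = -7/6, so y_p = -7*exp(-3*t)/6.

y = -7*exp(-3*t)/6 + C1*exp(3*t) + C2*exp(-2*t)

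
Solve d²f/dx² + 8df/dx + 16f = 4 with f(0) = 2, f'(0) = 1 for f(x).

f = 1/4 + 7*exp(-4*x)/4 + 8*x*exp(-4*x)

Characteristic equation r² + 8r + 16 = 0 has discriminant (8)² - 4·(16) = 0, so r = -4 is a repeated root.
Hence f_h = (C1 + C2*x)*exp(-4*x).
For the particular solution try f_p = A0. Substituting and matching coefficients of each power of x gives A0 = 1/4, so f_p = 1/4.
General solution: f = 1/4 + C1*exp(-4*x) + C2*x*exp(-4*x).
Apply the initial conditions: f(0) = 1/4 + C1 = 2 and f'(0) = C2 - 4*C1 = 1. Solving gives C1 = 7/4, C2 = 8.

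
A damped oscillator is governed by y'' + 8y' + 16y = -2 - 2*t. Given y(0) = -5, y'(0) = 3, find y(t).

Characteristic equation r² + 8r + 16 = 0 has discriminant (8)² - 4·(16) = 0, so r = -4 is a repeated root.
Hence y_h = (C1 + C2*t)*exp(-4*t).
For the particular solution try y_p = A0 + A1*t. Substituting and matching coefficients of each power of t gives A0 = -1/16, A1 = -1/8, so y_p = -1/16 - t/8.
General solution: y = -1/16 - t/8 + C1*exp(-4*t) + C2*t*exp(-4*t).
Apply the initial conditions: y(0) = -1/16 + C1 = -5 and y'(0) = -1/8 + C2 - 4*C1 = 3. Solving gives C1 = -79/16, C2 = -133/8.

y = -1/16 - 79*exp(-4*t)/16 - t/8 - 133*t*exp(-4*t)/8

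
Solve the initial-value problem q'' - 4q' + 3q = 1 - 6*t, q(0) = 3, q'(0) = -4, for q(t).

q = -7/3 - 2*t + 9*exp(t) - 11*exp(3*t)/3

Characteristic equation r² - 4r + 3 = 0 factors as (r - 3)(r - 1) = 0, so r = 3, 1.
Hence q_h = C1*exp(3*t) + C2*exp(t).
For the particular solution try q_p = A0 + A1*t. Substituting and matching coefficients of each power of t gives A0 = -7/3, A1 = -2, so q_p = -7/3 - 2*t.
General solution: q = -7/3 - 2*t + C1*exp(3*t) + C2*exp(t).
Apply the initial conditions: q(0) = -7/3 + C1 + C2 = 3 and q'(0) = -2 + C2 + 3*C1 = -4. Solving gives C1 = -11/3, C2 = 9.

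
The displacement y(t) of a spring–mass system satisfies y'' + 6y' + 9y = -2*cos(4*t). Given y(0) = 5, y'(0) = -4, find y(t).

y = -48*sin(4*t)/625 + 14*cos(4*t)/625 + 3111*exp(-3*t)/625 + 281*t*exp(-3*t)/25

Characteristic equation r² + 6r + 9 = 0 has discriminant (6)² - 4·(9) = 0, so r = -3 is a repeated root.
Hence y_h = (C1 + C2*t)*exp(-3*t).
Try y_p = A*cos(4*t) + B*sin(4*t). Substituting and equating the coefficients of cos(4t) and sin(4t) gives A = 14/625, B = -48/625, so y_p = -48*sin(4*t)/625 + 14*cos(4*t)/625.
General solution: y = -48*sin(4*t)/625 + 14*cos(4*t)/625 + C1*exp(-3*t) + C2*t*exp(-3*t).
Apply the initial conditions: y(0) = 14/625 + C1 = 5 and y'(0) = -192/625 + C2 - 3*C1 = -4. Solving gives C1 = 3111/625, C2 = 281/25.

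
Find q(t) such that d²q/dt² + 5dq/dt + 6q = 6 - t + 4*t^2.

Characteristic equation r² + 5r + 6 = 0 factors as (r + 3)(r + 2) = 0, so r = -3, -2.
Hence q_h = C1*exp(-3*t) + C2*exp(-2*t).
For the particular solution try q_p = A0 + A1*t + A2*t^2. Substituting and matching coefficients of each power of t gives A0 = 199/108, A1 = -23/18, A2 = 2/3, so q_p = 199/108 - 23*t/18 + 2*t^2/3.

q = 199/108 - 23*t/18 + 2*t**2/3 + C1*exp(-3*t) + C2*exp(-2*t)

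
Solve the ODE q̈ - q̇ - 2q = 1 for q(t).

Characteristic equation r² - r - 2 = 0 factors as (r + 1)(r - 2) = 0, so r = -1, 2.
Hence q_h = C1*exp(-t) + C2*exp(2*t).
For the particular solution try q_p = A0. Substituting and matching coefficients of each power of t gives A0 = -1/2, so q_p = -1/2.

q = -1/2 + C1*exp(-t) + C2*exp(2*t)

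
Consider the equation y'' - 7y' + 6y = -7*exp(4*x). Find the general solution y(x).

y = 7*exp(4*x)/6 + C1*exp(x) + C2*exp(6*x)

Characteristic equation r² - 7r + 6 = 0 factors as (r - 1)(r - 6) = 0, so r = 1, 6.
Hence y_h = C1*exp(x) + C2*exp(6*x).
Try y_p = A*exp(4*x). Substituting into the equation and dividing by exp(4*x) gives A = 7/6, so y_p = 7*exp(4*x)/6.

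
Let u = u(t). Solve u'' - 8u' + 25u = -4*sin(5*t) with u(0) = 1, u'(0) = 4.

Characteristic equation r² - 8r + 25 = 0 has discriminant (-8)² - 4·(25) = -36 < 0, so r = 4 ± 3i.
Hence u_h = C1*cos(3*t)*exp(4*t) + C2*exp(4*t)*sin(3*t).
Try u_p = A*cos(5*t) + B*sin(5*t). Substituting and equating the coefficients of cos(5t) and sin(5t) gives A = -1/10, B = 0, so u_p = -cos(5*t)/10.
General solution: u = -cos(5*t)/10 + C1*cos(3*t)*exp(4*t) + C2*exp(4*t)*sin(3*t).
Apply the initial conditions: u(0) = -1/10 + C1 = 1 and u'(0) = 3*C2 + 4*C1 = 4. Solving gives C1 = 11/10, C2 = -2/15.

u = -cos(5*t)/10 - 2*exp(4*t)*sin(3*t)/15 + 11*cos(3*t)*exp(4*t)/10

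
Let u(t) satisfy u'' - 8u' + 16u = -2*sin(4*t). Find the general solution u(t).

Characteristic equation r² - 8r + 16 = 0 has discriminant (-8)² - 4·(16) = 0, so r = 4 is a repeated root.
Hence u_h = (C1 + C2*t)*exp(4*t).
Try u_p = A*cos(4*t) + B*sin(4*t). Substituting and equating the coefficients of cos(4t) and sin(4t) gives A = -1/16, B = 0, so u_p = -cos(4*t)/16.

u = -cos(4*t)/16 + C1*exp(4*t) + C2*t*exp(4*t)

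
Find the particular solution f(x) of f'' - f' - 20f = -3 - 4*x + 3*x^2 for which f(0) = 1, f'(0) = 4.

Characteristic equation r² - r - 20 = 0 factors as (r + 4)(r - 5) = 0, so r = -4, 5.
Hence f_h = C1*exp(-4*x) + C2*exp(5*x).
For the particular solution try f_p = A0 + A1*x + A2*x^2. Substituting and matching coefficients of each power of x gives A0 = 497/4000, A1 = 43/200, A2 = -3/20, so f_p = 497/4000 - 3*x^2/20 + 43*x/200.
General solution: f = 497/4000 - 3*x^2/20 + 43*x/200 + C1*exp(-4*x) + C2*exp(5*x).
Apply the initial conditions: f(0) = 497/4000 + C1 + C2 = 1 and f'(0) = 43/200 - 4*C1 + 5*C2 = 4. Solving gives C1 = 19/288, C2 = 911/1125.

f = 497/4000 - 3*x**2/20 + 19*exp(-4*x)/288 + 43*x/200 + 911*exp(5*x)/1125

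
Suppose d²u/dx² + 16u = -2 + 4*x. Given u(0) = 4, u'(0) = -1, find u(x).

u = -1/8 - 5*sin(4*x)/16 + x/4 + 33*cos(4*x)/8

Characteristic equation r² + 16 = 0 has discriminant (0)² - 4·(16) = -64 < 0, so r = ± 4i.
Hence u_h = C1*cos(4*x) + C2*sin(4*x).
For the particular solution try u_p = A0 + A1*x. Substituting and matching coefficients of each power of x gives A0 = -1/8, A1 = 1/4, so u_p = -1/8 + x/4.
General solution: u = -1/8 + x/4 + C1*cos(4*x) + C2*sin(4*x).
Apply the initial conditions: u(0) = -1/8 + C1 = 4 and u'(0) = 1/4 + 4*C2 = -1. Solving gives C1 = 33/8, C2 = -5/16.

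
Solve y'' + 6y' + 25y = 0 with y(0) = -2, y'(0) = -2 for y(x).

y = -2*cos(4*x)*exp(-3*x) - 2*exp(-3*x)*sin(4*x)

Characteristic equation r² + 6r + 25 = 0 has discriminant (6)² - 4·(25) = -64 < 0, so r = -3 ± 4i.
Hence y_h = C1*cos(4*x)*exp(-3*x) + C2*exp(-3*x)*sin(4*x).
Apply the initial conditions: y(0) = C1 = -2 and y'(0) = -3*C1 + 4*C2 = -2. Solving gives C1 = -2, C2 = -2.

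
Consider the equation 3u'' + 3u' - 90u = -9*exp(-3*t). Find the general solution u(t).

u = exp(-3*t)/8 + C1*exp(-6*t) + C2*exp(5*t)

Divide through by 3: u'' + u' - 30u = -3*exp(-3*t).
Characteristic equation r² + r - 30 = 0 factors as (r + 6)(r - 5) = 0, so r = -6, 5.
Hence u_h = C1*exp(-6*t) + C2*exp(5*t).
Try u_p = A*exp(-3*t). Substituting into the equation and dividing by exp(-3*t) gives A = 1/8, so u_p = exp(-3*t)/8.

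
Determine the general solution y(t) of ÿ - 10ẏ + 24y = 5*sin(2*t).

y = cos(2*t)/8 + sin(2*t)/8 + C1*exp(6*t) + C2*exp(4*t)

Characteristic equation r² - 10r + 24 = 0 factors as (r - 6)(r - 4) = 0, so r = 6, 4.
Hence y_h = C1*exp(6*t) + C2*exp(4*t).
Try y_p = A*cos(2*t) + B*sin(2*t). Substituting and equating the coefficients of cos(2t) and sin(2t) gives A = 1/8, B = 1/8, so y_p = cos(2*t)/8 + sin(2*t)/8.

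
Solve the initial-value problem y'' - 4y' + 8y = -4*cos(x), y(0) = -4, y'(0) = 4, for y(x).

Characteristic equation r² - 4r + 8 = 0 has discriminant (-4)² - 4·(8) = -16 < 0, so r = 2 ± 2i.
Hence y_h = C1*cos(2*x)*exp(2*x) + C2*exp(2*x)*sin(2*x).
Try y_p = A*cos(x) + B*sin(x). Substituting and equating the coefficients of cos(x) and sin(x) gives A = -28/65, B = 16/65, so y_p = -28*cos(x)/65 + 16*sin(x)/65.
General solution: y = -28*cos(x)/65 + 16*sin(x)/65 + C1*cos(2*x)*exp(2*x) + C2*exp(2*x)*sin(2*x).
Apply the initial conditions: y(0) = -28/65 + C1 = -4 and y'(0) = 16/65 + 2*C1 + 2*C2 = 4. Solving gives C1 = -232/65, C2 = 354/65.

y = -28*cos(x)/65 + 16*sin(x)/65 - 232*cos(2*x)*exp(2*x)/65 + 354*exp(2*x)*sin(2*x)/65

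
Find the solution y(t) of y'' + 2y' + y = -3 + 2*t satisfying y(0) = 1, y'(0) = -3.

Characteristic equation r² + 2r + 1 = 0 has discriminant (2)² - 4·(1) = 0, so r = -1 is a repeated root.
Hence y_h = (C1 + C2*t)*exp(-t).
For the particular solution try y_p = A0 + A1*t. Substituting and matching coefficients of each power of t gives A0 = -7, A1 = 2, so y_p = -7 + 2*t.
General solution: y = -7 + 2*t + C1*exp(-t) + C2*t*exp(-t).
Apply the initial conditions: y(0) = -7 + C1 = 1 and y'(0) = 2 + C2 - C1 = -3. Solving gives C1 = 8, C2 = 3.

y = -7 + 2*t + 8*exp(-t) + 3*t*exp(-t)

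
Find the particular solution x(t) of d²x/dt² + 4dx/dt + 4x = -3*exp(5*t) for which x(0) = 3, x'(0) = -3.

x = -3*exp(5*t)/49 + 150*exp(-2*t)/49 + 24*t*exp(-2*t)/7

Characteristic equation r² + 4r + 4 = 0 has discriminant (4)² - 4·(4) = 0, so r = -2 is a repeated root.
Hence x_h = (C1 + C2*t)*exp(-2*t).
Try x_p = A*exp(5*t). Substituting into the equation and dividing by exp(5*t) gives A = -3/49, so x_p = -3*exp(5*t)/49.
General solution: x = -3*exp(5*t)/49 + C1*exp(-2*t) + C2*t*exp(-2*t).
Apply the initial conditions: x(0) = -3/49 + C1 = 3 and x'(0) = -15/49 + C2 - 2*C1 = -3. Solving gives C1 = 150/49, C2 = 24/7.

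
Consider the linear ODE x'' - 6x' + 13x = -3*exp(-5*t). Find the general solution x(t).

Characteristic equation r² - 6r + 13 = 0 has discriminant (-6)² - 4·(13) = -16 < 0, so r = 3 ± 2i.
Hence x_h = C1*cos(2*t)*exp(3*t) + C2*exp(3*t)*sin(2*t).
Try x_p = A*exp(-5*t). Substituting into the equation and dividing by exp(-5*t) gives A = -3/68, so x_p = -3*exp(-5*t)/68.

x = -3*exp(-5*t)/68 + C1*cos(2*t)*exp(3*t) + C2*exp(3*t)*sin(2*t)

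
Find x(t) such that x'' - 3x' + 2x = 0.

Characteristic equation r² - 3r + 2 = 0 factors as (r - 2)(r - 1) = 0, so r = 2, 1.
Hence x_h = C1*exp(2*t) + C2*exp(t).

x = C1*exp(2*t) + C2*exp(t)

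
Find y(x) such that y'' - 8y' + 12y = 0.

y = C1*exp(6*x) + C2*exp(2*x)

Characteristic equation r² - 8r + 12 = 0 factors as (r - 6)(r - 2) = 0, so r = 6, 2.
Hence y_h = C1*exp(6*x) + C2*exp(2*x).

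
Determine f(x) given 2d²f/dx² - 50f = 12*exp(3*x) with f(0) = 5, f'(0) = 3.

Divide through by 2: f'' - 25f = 6*exp(3*x).
Characteristic equation r² - 25 = 0 factors as (r - 5)(r + 5) = 0, so r = 5, -5.
Hence f_h = C1*exp(5*x) + C2*exp(-5*x).
Try f_p = A*exp(3*x). Substituting into the equation and dividing by exp(3*x) gives A = -3/8, so f_p = -3*exp(3*x)/8.
General solution: f = -3*exp(3*x)/8 + C1*exp(5*x) + C2*exp(-5*x).
Apply the initial conditions: f(0) = -3/8 + C1 + C2 = 5 and f'(0) = -9/8 - 5*C2 + 5*C1 = 3. Solving gives C1 = 31/10, C2 = 91/40.

f = -3*exp(3*x)/8 + 31*exp(5*x)/10 + 91*exp(-5*x)/40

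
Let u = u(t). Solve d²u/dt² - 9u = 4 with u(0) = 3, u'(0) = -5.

Characteristic equation r² - 9 = 0 factors as (r - 3)(r + 3) = 0, so r = 3, -3.
Hence u_h = C1*exp(3*t) + C2*exp(-3*t).
For the particular solution try u_p = A0. Substituting and matching coefficients of each power of t gives A0 = -4/9, so u_p = -4/9.
General solution: u = -4/9 + C1*exp(3*t) + C2*exp(-3*t).
Apply the initial conditions: u(0) = -4/9 + C1 + C2 = 3 and u'(0) = -3*C2 + 3*C1 = -5. Solving gives C1 = 8/9, C2 = 23/9.

u = -4/9 + 8*exp(3*t)/9 + 23*exp(-3*t)/9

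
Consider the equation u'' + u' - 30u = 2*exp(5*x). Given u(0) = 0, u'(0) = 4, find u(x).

u = -42*exp(-6*x)/121 + 42*exp(5*x)/121 + 2*x*exp(5*x)/11

Characteristic equation r² + r - 30 = 0 factors as (r + 6)(r - 5) = 0, so r = -6, 5.
Hence u_h = C1*exp(-6*x) + C2*exp(5*x).
Since exp(5*x) solves the homogeneous equation (r = 5 is a root of multiplicity 1), multiply the trial by x. Try u_p = A*x*exp(5*x). Substituting into the equation and dividing by exp(5*x) gives A = 2/11, so u_p = 2*x*exp(5*x)/11.
General solution: u = C1*exp(-6*x) + C2*exp(5*x) + 2*x*exp(5*x)/11.
Apply the initial conditions: u(0) = C1 + C2 = 0 and u'(0) = 2/11 - 6*C1 + 5*C2 = 4. Solving gives C1 = -42/121, C2 = 42/121.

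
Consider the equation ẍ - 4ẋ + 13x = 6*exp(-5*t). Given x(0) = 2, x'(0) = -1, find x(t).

x = 3*exp(-5*t)/29 - 124*exp(2*t)*sin(3*t)/87 + 55*cos(3*t)*exp(2*t)/29

Characteristic equation r² - 4r + 13 = 0 has discriminant (-4)² - 4·(13) = -36 < 0, so r = 2 ± 3i.
Hence x_h = C1*cos(3*t)*exp(2*t) + C2*exp(2*t)*sin(3*t).
Try x_p = A*exp(-5*t). Substituting into the equation and dividing by exp(-5*t) gives A = 3/29, so x_p = 3*exp(-5*t)/29.
General solution: x = 3*exp(-5*t)/29 + C1*cos(3*t)*exp(2*t) + C2*exp(2*t)*sin(3*t).
Apply the initial conditions: x(0) = 3/29 + C1 = 2 and x'(0) = -15/29 + 2*C1 + 3*C2 = -1. Solving gives C1 = 55/29, C2 = -124/87.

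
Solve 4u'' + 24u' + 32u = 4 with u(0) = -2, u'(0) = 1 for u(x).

u = 1/8 - 15*exp(-2*x)/4 + 13*exp(-4*x)/8

Divide through by 4: u'' + 6u' + 8u = 1.
Characteristic equation r² + 6r + 8 = 0 factors as (r + 2)(r + 4) = 0, so r = -2, -4.
Hence u_h = C1*exp(-2*x) + C2*exp(-4*x).
For the particular solution try u_p = A0. Substituting and matching coefficients of each power of x gives A0 = 1/8, so u_p = 1/8.
General solution: u = 1/8 + C1*exp(-2*x) + C2*exp(-4*x).
Apply the initial conditions: u(0) = 1/8 + C1 + C2 = -2 and u'(0) = -4*C2 - 2*C1 = 1. Solving gives C1 = -15/4, C2 = 13/8.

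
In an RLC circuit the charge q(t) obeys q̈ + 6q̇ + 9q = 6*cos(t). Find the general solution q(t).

q = 9*sin(t)/25 + 12*cos(t)/25 + C1*exp(-3*t) + C2*t*exp(-3*t)

Characteristic equation r² + 6r + 9 = 0 has discriminant (6)² - 4·(9) = 0, so r = -3 is a repeated root.
Hence q_h = (C1 + C2*t)*exp(-3*t).
Try q_p = A*cos(t) + B*sin(t). Substituting and equating the coefficients of cos(t) and sin(t) gives A = 12/25, B = 9/25, so q_p = 9*sin(t)/25 + 12*cos(t)/25.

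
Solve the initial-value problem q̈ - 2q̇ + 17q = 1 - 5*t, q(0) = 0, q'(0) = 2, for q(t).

q = 7/289 - 5*t/17 - 7*cos(4*t)*exp(t)/289 + 335*exp(t)*sin(4*t)/578

Characteristic equation r² - 2r + 17 = 0 has discriminant (-2)² - 4·(17) = -64 < 0, so r = 1 ± 4i.
Hence q_h = C1*cos(4*t)*exp(t) + C2*exp(t)*sin(4*t).
For the particular solution try q_p = A0 + A1*t. Substituting and matching coefficients of each power of t gives A0 = 7/289, A1 = -5/17, so q_p = 7/289 - 5*t/17.
General solution: q = 7/289 - 5*t/17 + C1*cos(4*t)*exp(t) + C2*exp(t)*sin(4*t).
Apply the initial conditions: q(0) = 7/289 + C1 = 0 and q'(0) = -5/17 + C1 + 4*C2 = 2. Solving gives C1 = -7/289, C2 = 335/578.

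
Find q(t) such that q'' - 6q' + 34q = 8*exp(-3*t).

q = 8*exp(-3*t)/61 + C1*cos(5*t)*exp(3*t) + C2*exp(3*t)*sin(5*t)

Characteristic equation r² - 6r + 34 = 0 has discriminant (-6)² - 4·(34) = -100 < 0, so r = 3 ± 5i.
Hence q_h = C1*cos(5*t)*exp(3*t) + C2*exp(3*t)*sin(5*t).
Try q_p = A*exp(-3*t). Substituting into the equation and dividing by exp(-3*t) gives A = 8/61, so q_p = 8*exp(-3*t)/61.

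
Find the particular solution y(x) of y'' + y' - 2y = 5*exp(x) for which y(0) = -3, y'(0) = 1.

Characteristic equation r² + r - 2 = 0 factors as (r - 1)(r + 2) = 0, so r = 1, -2.
Hence y_h = C1*exp(x) + C2*exp(-2*x).
Since exp(x) solves the homogeneous equation (r = 1 is a root of multiplicity 1), multiply the trial by x. Try y_p = A*x*exp(x). Substituting into the equation and dividing by exp(x) gives A = 5/3, so y_p = 5*x*exp(x)/3.
General solution: y = C1*exp(x) + C2*exp(-2*x) + 5*x*exp(x)/3.
Apply the initial conditions: y(0) = C1 + C2 = -3 and y'(0) = 5/3 + C1 - 2*C2 = 1. Solving gives C1 = -20/9, C2 = -7/9.

y = -20*exp(x)/9 - 7*exp(-2*x)/9 + 5*x*exp(x)/3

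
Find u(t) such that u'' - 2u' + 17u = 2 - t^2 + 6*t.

u = 808/4913 - t**2/17 + 98*t/289 + C1*cos(4*t)*exp(t) + C2*exp(t)*sin(4*t)

Characteristic equation r² - 2r + 17 = 0 has discriminant (-2)² - 4·(17) = -64 < 0, so r = 1 ± 4i.
Hence u_h = C1*cos(4*t)*exp(t) + C2*exp(t)*sin(4*t).
For the particular solution try u_p = A0 + A1*t + A2*t^2. Substituting and matching coefficients of each power of t gives A0 = 808/4913, A1 = 98/289, A2 = -1/17, so u_p = 808/4913 - t^2/17 + 98*t/289.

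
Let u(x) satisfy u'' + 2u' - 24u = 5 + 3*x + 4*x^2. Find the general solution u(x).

u = -203/864 - 11*x/72 - x**2/6 + C1*exp(4*x) + C2*exp(-6*x)

Characteristic equation r² + 2r - 24 = 0 factors as (r - 4)(r + 6) = 0, so r = 4, -6.
Hence u_h = C1*exp(4*x) + C2*exp(-6*x).
For the particular solution try u_p = A0 + A1*x + A2*x^2. Substituting and matching coefficients of each power of x gives A0 = -203/864, A1 = -11/72, A2 = -1/6, so u_p = -203/864 - 11*x/72 - x^2/6.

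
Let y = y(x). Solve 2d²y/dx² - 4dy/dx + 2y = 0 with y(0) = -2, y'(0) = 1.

Divide through by 2: y'' - 2y' + y = 0.
Characteristic equation r² - 2r + 1 = 0 has discriminant (-2)² - 4·(1) = 0, so r = 1 is a repeated root.
Hence y_h = (C1 + C2*x)*exp(x).
Apply the initial conditions: y(0) = C1 = -2 and y'(0) = C1 + C2 = 1. Solving gives C1 = -2, C2 = 3.

y = -2*exp(x) + 3*x*exp(x)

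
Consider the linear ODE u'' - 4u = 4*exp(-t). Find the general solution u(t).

u = -4*exp(-t)/3 + C1*exp(-2*t) + C2*exp(2*t)

Characteristic equation r² - 4 = 0 factors as (r + 2)(r - 2) = 0, so r = -2, 2.
Hence u_h = C1*exp(-2*t) + C2*exp(2*t).
Try u_p = A*exp(-t). Substituting into the equation and dividing by exp(-t) gives A = -4/3, so u_p = -4*exp(-t)/3.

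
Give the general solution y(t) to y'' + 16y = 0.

Characteristic equation r² + 16 = 0 has discriminant (0)² - 4·(16) = -64 < 0, so r = ± 4i.
Hence y_h = C1*cos(4*t) + C2*sin(4*t).

y = C1*cos(4*t) + C2*sin(4*t)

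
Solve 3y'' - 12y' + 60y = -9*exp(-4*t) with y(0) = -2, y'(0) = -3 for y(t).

y = -3*exp(-4*t)/52 - 101*cos(4*t)*exp(2*t)/52 + 17*exp(2*t)*sin(4*t)/104

Divide through by 3: y'' - 4y' + 20y = -3*exp(-4*t).
Characteristic equation r² - 4r + 20 = 0 has discriminant (-4)² - 4·(20) = -64 < 0, so r = 2 ± 4i.
Hence y_h = C1*cos(4*t)*exp(2*t) + C2*exp(2*t)*sin(4*t).
Try y_p = A*exp(-4*t). Substituting into the equation and dividing by exp(-4*t) gives A = -3/52, so y_p = -3*exp(-4*t)/52.
General solution: y = -3*exp(-4*t)/52 + C1*cos(4*t)*exp(2*t) + C2*exp(2*t)*sin(4*t).
Apply the initial conditions: y(0) = -3/52 + C1 = -2 and y'(0) = 3/13 + 2*C1 + 4*C2 = -3. Solving gives C1 = -101/52, C2 = 17/104.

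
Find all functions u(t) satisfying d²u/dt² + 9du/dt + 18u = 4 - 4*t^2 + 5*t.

u = -1/324 + t/2 - 2*t**2/9 + C1*exp(-6*t) + C2*exp(-3*t)

Characteristic equation r² + 9r + 18 = 0 factors as (r + 6)(r + 3) = 0, so r = -6, -3.
Hence u_h = C1*exp(-6*t) + C2*exp(-3*t).
For the particular solution try u_p = A0 + A1*t + A2*t^2. Substituting and matching coefficients of each power of t gives A0 = -1/324, A1 = 1/2, A2 = -2/9, so u_p = -1/324 + t/2 - 2*t^2/9.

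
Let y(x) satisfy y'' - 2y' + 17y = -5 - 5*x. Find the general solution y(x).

y = -95/289 - 5*x/17 + C1*cos(4*x)*exp(x) + C2*exp(x)*sin(4*x)

Characteristic equation r² - 2r + 17 = 0 has discriminant (-2)² - 4·(17) = -64 < 0, so r = 1 ± 4i.
Hence y_h = C1*cos(4*x)*exp(x) + C2*exp(x)*sin(4*x).
For the particular solution try y_p = A0 + A1*x. Substituting and matching coefficients of each power of x gives A0 = -95/289, A1 = -5/17, so y_p = -95/289 - 5*x/17.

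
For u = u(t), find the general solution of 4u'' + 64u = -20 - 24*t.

Divide through by 4: u'' + 16u = -5 - 6*t.
Characteristic equation r² + 16 = 0 has discriminant (0)² - 4·(16) = -64 < 0, so r = ± 4i.
Hence u_h = C1*cos(4*t) + C2*sin(4*t).
For the particular solution try u_p = A0 + A1*t. Substituting and matching coefficients of each power of t gives A0 = -5/16, A1 = -3/8, so u_p = -5/16 - 3*t/8.

u = -5/16 - 3*t/8 + C1*cos(4*t) + C2*sin(4*t)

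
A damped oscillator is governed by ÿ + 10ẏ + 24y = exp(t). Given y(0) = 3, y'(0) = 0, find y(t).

Characteristic equation r² + 10r + 24 = 0 factors as (r + 6)(r + 4) = 0, so r = -6, -4.
Hence y_h = C1*exp(-6*t) + C2*exp(-4*t).
Try y_p = A*exp(t). Substituting into the equation and dividing by exp(t) gives A = 1/35, so y_p = exp(t)/35.
General solution: y = exp(t)/35 + C1*exp(-6*t) + C2*exp(-4*t).
Apply the initial conditions: y(0) = 1/35 + C1 + C2 = 3 and y'(0) = 1/35 - 6*C1 - 4*C2 = 0. Solving gives C1 = -83/14, C2 = 89/10.

y = -83*exp(-6*t)/14 + exp(t)/35 + 89*exp(-4*t)/10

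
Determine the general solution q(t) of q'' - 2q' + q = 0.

q = C1*exp(t) + C2*t*exp(t)

Characteristic equation r² - 2r + 1 = 0 has discriminant (-2)² - 4·(1) = 0, so r = 1 is a repeated root.
Hence q_h = (C1 + C2*t)*exp(t).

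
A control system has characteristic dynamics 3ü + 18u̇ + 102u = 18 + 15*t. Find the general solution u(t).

Divide through by 3: u'' + 6u' + 34u = 6 + 5*t.
Characteristic equation r² + 6r + 34 = 0 has discriminant (6)² - 4·(34) = -100 < 0, so r = -3 ± 5i.
Hence u_h = C1*cos(5*t)*exp(-3*t) + C2*exp(-3*t)*sin(5*t).
For the particular solution try u_p = A0 + A1*t. Substituting and matching coefficients of each power of t gives A0 = 87/578, A1 = 5/34, so u_p = 87/578 + 5*t/34.

u = 87/578 + 5*t/34 + C1*cos(5*t)*exp(-3*t) + C2*exp(-3*t)*sin(5*t)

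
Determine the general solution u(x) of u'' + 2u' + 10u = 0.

u = C1*cos(3*x)*exp(-x) + C2*exp(-x)*sin(3*x)

Characteristic equation r² + 2r + 10 = 0 has discriminant (2)² - 4·(10) = -36 < 0, so r = -1 ± 3i.
Hence u_h = C1*cos(3*x)*exp(-x) + C2*exp(-x)*sin(3*x).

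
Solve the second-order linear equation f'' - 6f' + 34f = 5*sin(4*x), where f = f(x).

Characteristic equation r² - 6r + 34 = 0 has discriminant (-6)² - 4·(34) = -100 < 0, so r = 3 ± 5i.
Hence f_h = C1*cos(5*x)*exp(3*x) + C2*exp(3*x)*sin(5*x).
Try f_p = A*cos(4*x) + B*sin(4*x). Substituting and equating the coefficients of cos(4x) and sin(4x) gives A = 2/15, B = 1/10, so f_p = sin(4*x)/10 + 2*cos(4*x)/15.

f = sin(4*x)/10 + 2*cos(4*x)/15 + C1*cos(5*x)*exp(3*x) + C2*exp(3*x)*sin(5*x)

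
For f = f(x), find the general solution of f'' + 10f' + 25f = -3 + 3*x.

Characteristic equation r² + 10r + 25 = 0 has discriminant (10)² - 4·(25) = 0, so r = -5 is a repeated root.
Hence f_h = (C1 + C2*x)*exp(-5*x).
For the particular solution try f_p = A0 + A1*x. Substituting and matching coefficients of each power of x gives A0 = -21/125, A1 = 3/25, so f_p = -21/125 + 3*x/25.

f = -21/125 + 3*x/25 + C1*exp(-5*x) + C2*x*exp(-5*x)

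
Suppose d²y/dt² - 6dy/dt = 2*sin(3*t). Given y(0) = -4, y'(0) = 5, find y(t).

y = -89/18 - 2*sin(3*t)/45 + 4*cos(3*t)/45 + 77*exp(6*t)/90

Characteristic equation r² - 6r = 0 factors as (r - 6)r = 0, so r = 6, 0.
Hence y_h = C1*exp(6*t) + C2.
Try y_p = A*cos(3*t) + B*sin(3*t). Substituting and equating the coefficients of cos(3t) and sin(3t) gives A = 4/45, B = -2/45, so y_p = -2*sin(3*t)/45 + 4*cos(3*t)/45.
General solution: y = C2 - 2*sin(3*t)/45 + 4*cos(3*t)/45 + C1*exp(6*t).
Apply the initial conditions: y(0) = 4/45 + C1 + C2 = -4 and y'(0) = -2/15 + 6*C1 = 5. Solving gives C1 = 77/90, C2 = -89/18.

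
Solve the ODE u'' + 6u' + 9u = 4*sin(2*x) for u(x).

Characteristic equation r² + 6r + 9 = 0 has discriminant (6)² - 4·(9) = 0, so r = -3 is a repeated root.
Hence u_h = (C1 + C2*x)*exp(-3*x).
Try u_p = A*cos(2*x) + B*sin(2*x). Substituting and equating the coefficients of cos(2x) and sin(2x) gives A = -48/169, B = 20/169, so u_p = -48*cos(2*x)/169 + 20*sin(2*x)/169.

u = -48*cos(2*x)/169 + 20*sin(2*x)/169 + C1*exp(-3*x) + C2*x*exp(-3*x)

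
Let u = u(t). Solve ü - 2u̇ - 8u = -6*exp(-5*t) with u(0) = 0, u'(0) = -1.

u = exp(-2*t)/2 - 5*exp(4*t)/18 - 2*exp(-5*t)/9

Characteristic equation r² - 2r - 8 = 0 factors as (r - 4)(r + 2) = 0, so r = 4, -2.
Hence u_h = C1*exp(4*t) + C2*exp(-2*t).
Try u_p = A*exp(-5*t). Substituting into the equation and dividing by exp(-5*t) gives A = -2/9, so u_p = -2*exp(-5*t)/9.
General solution: u = -2*exp(-5*t)/9 + C1*exp(4*t) + C2*exp(-2*t).
Apply the initial conditions: u(0) = -2/9 + C1 + C2 = 0 and u'(0) = 10/9 - 2*C2 + 4*C1 = -1. Solving gives C1 = -5/18, C2 = 1/2.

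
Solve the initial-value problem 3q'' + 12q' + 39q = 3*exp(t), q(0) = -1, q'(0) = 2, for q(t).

Divide through by 3: q'' + 4q' + 13q = exp(t).
Characteristic equation r² + 4r + 13 = 0 has discriminant (4)² - 4·(13) = -36 < 0, so r = -2 ± 3i.
Hence q_h = C1*cos(3*t)*exp(-2*t) + C2*exp(-2*t)*sin(3*t).
Try q_p = A*exp(t). Substituting into the equation and dividing by exp(t) gives A = 1/18, so q_p = exp(t)/18.
General solution: q = exp(t)/18 + C1*cos(3*t)*exp(-2*t) + C2*exp(-2*t)*sin(3*t).
Apply the initial conditions: q(0) = 1/18 + C1 = -1 and q'(0) = 1/18 - 2*C1 + 3*C2 = 2. Solving gives C1 = -19/18, C2 = -1/18.

q = exp(t)/18 - 19*cos(3*t)*exp(-2*t)/18 - exp(-2*t)*sin(3*t)/18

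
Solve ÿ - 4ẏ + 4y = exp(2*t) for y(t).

Characteristic equation r² - 4r + 4 = 0 has discriminant (-4)² - 4·(4) = 0, so r = 2 is a repeated root.
Hence y_h = (C1 + C2*t)*exp(2*t).
Since exp(2*t) solves the homogeneous equation (r = 2 is a root of multiplicity 2), multiply the trial by t^2. Try y_p = A*t^2*exp(2*t). Substituting into the equation and dividing by exp(2*t) gives A = 1/2, so y_p = t^2*exp(2*t)/2.

y = C1*exp(2*t) + t**2*exp(2*t)/2 + C2*t*exp(2*t)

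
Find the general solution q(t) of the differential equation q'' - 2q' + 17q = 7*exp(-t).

q = 7*exp(-t)/20 + C1*cos(4*t)*exp(t) + C2*exp(t)*sin(4*t)

Characteristic equation r² - 2r + 17 = 0 has discriminant (-2)² - 4·(17) = -64 < 0, so r = 1 ± 4i.
Hence q_h = C1*cos(4*t)*exp(t) + C2*exp(t)*sin(4*t).
Try q_p = A*exp(-t). Substituting into the equation and dividing by exp(-t) gives A = 7/20, so q_p = 7*exp(-t)/20.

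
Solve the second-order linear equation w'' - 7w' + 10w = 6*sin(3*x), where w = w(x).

Characteristic equation r² - 7r + 10 = 0 factors as (r - 5)(r - 2) = 0, so r = 5, 2.
Hence w_h = C1*exp(5*x) + C2*exp(2*x).
Try w_p = A*cos(3*x) + B*sin(3*x). Substituting and equating the coefficients of cos(3x) and sin(3x) gives A = 63/221, B = 3/221, so w_p = 3*sin(3*x)/221 + 63*cos(3*x)/221.

w = 3*sin(3*x)/221 + 63*cos(3*x)/221 + C1*exp(5*x) + C2*exp(2*x)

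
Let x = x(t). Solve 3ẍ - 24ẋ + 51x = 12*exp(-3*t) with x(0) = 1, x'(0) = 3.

x = 2*exp(-3*t)/25 - 11*exp(4*t)*sin(t)/25 + 23*cos(t)*exp(4*t)/25

Divide through by 3: x'' - 8x' + 17x = 4*exp(-3*t).
Characteristic equation r² - 8r + 17 = 0 has discriminant (-8)² - 4·(17) = -4 < 0, so r = 4 ± i.
Hence x_h = C1*cos(t)*exp(4*t) + C2*exp(4*t)*sin(t).
Try x_p = A*exp(-3*t). Substituting into the equation and dividing by exp(-3*t) gives A = 2/25, so x_p = 2*exp(-3*t)/25.
General solution: x = 2*exp(-3*t)/25 + C1*cos(t)*exp(4*t) + C2*exp(4*t)*sin(t).
Apply the initial conditions: x(0) = 2/25 + C1 = 1 and x'(0) = -6/25 + C2 + 4*C1 = 3. Solving gives C1 = 23/25, C2 = -11/25.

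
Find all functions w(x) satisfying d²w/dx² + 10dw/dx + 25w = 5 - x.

Characteristic equation r² + 10r + 25 = 0 has discriminant (10)² - 4·(25) = 0, so r = -5 is a repeated root.
Hence w_h = (C1 + C2*x)*exp(-5*x).
For the particular solution try w_p = A0 + A1*x. Substituting and matching coefficients of each power of x gives A0 = 27/125, A1 = -1/25, so w_p = 27/125 - x/25.

w = 27/125 - x/25 + C1*exp(-5*x) + C2*x*exp(-5*x)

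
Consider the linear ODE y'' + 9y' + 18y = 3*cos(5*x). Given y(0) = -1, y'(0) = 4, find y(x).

Characteristic equation r² + 9r + 18 = 0 factors as (r + 3)(r + 6) = 0, so r = -3, -6.
Hence y_h = C1*exp(-3*x) + C2*exp(-6*x).
Try y_p = A*cos(5*x) + B*sin(5*x). Substituting and equating the coefficients of cos(5x) and sin(5x) gives A = -21/2074, B = 135/2074, so y_p = -21*cos(5*x)/2074 + 135*sin(5*x)/2074.
General solution: y = -21*cos(5*x)/2074 + 135*sin(5*x)/2074 + C1*exp(-3*x) + C2*exp(-6*x).
Apply the initial conditions: y(0) = -21/2074 + C1 + C2 = -1 and y'(0) = 675/2074 - 6*C2 - 3*C1 = 4. Solving gives C1 = -77/102, C2 = -43/183.

y = -77*exp(-3*x)/102 - 43*exp(-6*x)/183 - 21*cos(5*x)/2074 + 135*sin(5*x)/2074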